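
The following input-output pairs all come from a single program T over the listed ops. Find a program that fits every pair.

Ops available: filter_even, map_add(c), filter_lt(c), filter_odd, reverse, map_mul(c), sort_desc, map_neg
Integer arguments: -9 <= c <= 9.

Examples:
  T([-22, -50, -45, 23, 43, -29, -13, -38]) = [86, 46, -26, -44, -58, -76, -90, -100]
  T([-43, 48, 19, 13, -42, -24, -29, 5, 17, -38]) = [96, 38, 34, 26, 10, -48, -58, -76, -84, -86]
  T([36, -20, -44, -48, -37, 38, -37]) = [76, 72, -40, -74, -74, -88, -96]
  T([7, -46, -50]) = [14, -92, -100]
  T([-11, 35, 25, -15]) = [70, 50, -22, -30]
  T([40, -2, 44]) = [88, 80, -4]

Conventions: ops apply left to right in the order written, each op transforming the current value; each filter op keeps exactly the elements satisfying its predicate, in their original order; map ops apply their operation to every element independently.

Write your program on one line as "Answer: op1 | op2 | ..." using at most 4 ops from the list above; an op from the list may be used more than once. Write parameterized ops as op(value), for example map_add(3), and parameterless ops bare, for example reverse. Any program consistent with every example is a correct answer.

reverse | map_neg | map_mul(-2) | sort_desc

Check, running the answer program on each example:
  [-22, -50, -45, 23, 43, -29, -13, -38] -> [-38, -13, -29, 43, 23, -45, -50, -22] -> [38, 13, 29, -43, -23, 45, 50, 22] -> [-76, -26, -58, 86, 46, -90, -100, -44] -> [86, 46, -26, -44, -58, -76, -90, -100]
  [-43, 48, 19, 13, -42, -24, -29, 5, 17, -38] -> [-38, 17, 5, -29, -24, -42, 13, 19, 48, -43] -> [38, -17, -5, 29, 24, 42, -13, -19, -48, 43] -> [-76, 34, 10, -58, -48, -84, 26, 38, 96, -86] -> [96, 38, 34, 26, 10, -48, -58, -76, -84, -86]
  [36, -20, -44, -48, -37, 38, -37] -> [-37, 38, -37, -48, -44, -20, 36] -> [37, -38, 37, 48, 44, 20, -36] -> [-74, 76, -74, -96, -88, -40, 72] -> [76, 72, -40, -74, -74, -88, -96]
  [7, -46, -50] -> [-50, -46, 7] -> [50, 46, -7] -> [-100, -92, 14] -> [14, -92, -100]
  [-11, 35, 25, -15] -> [-15, 25, 35, -11] -> [15, -25, -35, 11] -> [-30, 50, 70, -22] -> [70, 50, -22, -30]
  [40, -2, 44] -> [44, -2, 40] -> [-44, 2, -40] -> [88, -4, 80] -> [88, 80, -4]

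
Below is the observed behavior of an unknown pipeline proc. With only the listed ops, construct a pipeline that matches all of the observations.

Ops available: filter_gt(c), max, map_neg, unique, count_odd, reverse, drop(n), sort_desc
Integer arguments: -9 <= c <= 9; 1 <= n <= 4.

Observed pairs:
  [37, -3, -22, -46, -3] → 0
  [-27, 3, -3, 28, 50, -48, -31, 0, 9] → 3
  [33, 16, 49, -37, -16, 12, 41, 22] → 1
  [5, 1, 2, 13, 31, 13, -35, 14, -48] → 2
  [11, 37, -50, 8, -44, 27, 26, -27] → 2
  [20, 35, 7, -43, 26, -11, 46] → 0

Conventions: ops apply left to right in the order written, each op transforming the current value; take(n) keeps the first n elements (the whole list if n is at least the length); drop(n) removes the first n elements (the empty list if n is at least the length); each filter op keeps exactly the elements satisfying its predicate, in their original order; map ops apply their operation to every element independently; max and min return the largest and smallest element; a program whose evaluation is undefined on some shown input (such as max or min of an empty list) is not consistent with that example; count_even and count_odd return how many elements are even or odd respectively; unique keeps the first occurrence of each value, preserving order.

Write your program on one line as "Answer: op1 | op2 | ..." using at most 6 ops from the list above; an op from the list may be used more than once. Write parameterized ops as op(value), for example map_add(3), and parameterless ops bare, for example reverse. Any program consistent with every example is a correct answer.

reverse | drop(2) | map_neg | drop(4) | count_odd

Check, running the answer program on each example:
  [37, -3, -22, -46, -3] -> [-3, -46, -22, -3, 37] -> [-22, -3, 37] -> [22, 3, -37] -> [] -> 0
  [-27, 3, -3, 28, 50, -48, -31, 0, 9] -> [9, 0, -31, -48, 50, 28, -3, 3, -27] -> [-31, -48, 50, 28, -3, 3, -27] -> [31, 48, -50, -28, 3, -3, 27] -> [3, -3, 27] -> 3
  [33, 16, 49, -37, -16, 12, 41, 22] -> [22, 41, 12, -16, -37, 49, 16, 33] -> [12, -16, -37, 49, 16, 33] -> [-12, 16, 37, -49, -16, -33] -> [-16, -33] -> 1
  [5, 1, 2, 13, 31, 13, -35, 14, -48] -> [-48, 14, -35, 13, 31, 13, 2, 1, 5] -> [-35, 13, 31, 13, 2, 1, 5] -> [35, -13, -31, -13, -2, -1, -5] -> [-2, -1, -5] -> 2
  [11, 37, -50, 8, -44, 27, 26, -27] -> [-27, 26, 27, -44, 8, -50, 37, 11] -> [27, -44, 8, -50, 37, 11] -> [-27, 44, -8, 50, -37, -11] -> [-37, -11] -> 2
  [20, 35, 7, -43, 26, -11, 46] -> [46, -11, 26, -43, 7, 35, 20] -> [26, -43, 7, 35, 20] -> [-26, 43, -7, -35, -20] -> [-20] -> 0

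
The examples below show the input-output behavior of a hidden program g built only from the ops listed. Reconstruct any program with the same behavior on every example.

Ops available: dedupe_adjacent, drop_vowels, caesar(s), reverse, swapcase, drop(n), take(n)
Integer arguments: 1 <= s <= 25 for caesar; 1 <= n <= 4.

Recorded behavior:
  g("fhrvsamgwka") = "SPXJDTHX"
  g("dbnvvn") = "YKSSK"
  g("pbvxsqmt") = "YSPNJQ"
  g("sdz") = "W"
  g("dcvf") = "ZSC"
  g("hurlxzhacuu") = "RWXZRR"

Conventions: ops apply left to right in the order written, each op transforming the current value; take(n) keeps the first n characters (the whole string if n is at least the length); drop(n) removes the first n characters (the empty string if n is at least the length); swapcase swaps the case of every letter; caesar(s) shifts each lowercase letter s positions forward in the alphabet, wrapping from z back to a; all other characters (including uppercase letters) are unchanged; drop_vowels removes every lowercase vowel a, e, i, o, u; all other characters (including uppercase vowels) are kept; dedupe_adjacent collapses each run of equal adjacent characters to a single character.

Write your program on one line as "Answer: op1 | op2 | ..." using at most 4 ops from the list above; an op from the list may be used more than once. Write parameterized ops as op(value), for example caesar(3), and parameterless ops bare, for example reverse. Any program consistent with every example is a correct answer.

caesar(23) | drop(1) | drop_vowels | swapcase

Check, running the answer program on each example:
  "fhrvsamgwka" -> "ceospxjdthx" -> "eospxjdthx" -> "spxjdthx" -> "SPXJDTHX"
  "dbnvvn" -> "aykssk" -> "ykssk" -> "ykssk" -> "YKSSK"
  "pbvxsqmt" -> "mysupnjq" -> "ysupnjq" -> "yspnjq" -> "YSPNJQ"
  "sdz" -> "paw" -> "aw" -> "w" -> "W"
  "dcvf" -> "azsc" -> "zsc" -> "zsc" -> "ZSC"
  "hurlxzhacuu" -> "eroiuwexzrr" -> "roiuwexzrr" -> "rwxzrr" -> "RWXZRR"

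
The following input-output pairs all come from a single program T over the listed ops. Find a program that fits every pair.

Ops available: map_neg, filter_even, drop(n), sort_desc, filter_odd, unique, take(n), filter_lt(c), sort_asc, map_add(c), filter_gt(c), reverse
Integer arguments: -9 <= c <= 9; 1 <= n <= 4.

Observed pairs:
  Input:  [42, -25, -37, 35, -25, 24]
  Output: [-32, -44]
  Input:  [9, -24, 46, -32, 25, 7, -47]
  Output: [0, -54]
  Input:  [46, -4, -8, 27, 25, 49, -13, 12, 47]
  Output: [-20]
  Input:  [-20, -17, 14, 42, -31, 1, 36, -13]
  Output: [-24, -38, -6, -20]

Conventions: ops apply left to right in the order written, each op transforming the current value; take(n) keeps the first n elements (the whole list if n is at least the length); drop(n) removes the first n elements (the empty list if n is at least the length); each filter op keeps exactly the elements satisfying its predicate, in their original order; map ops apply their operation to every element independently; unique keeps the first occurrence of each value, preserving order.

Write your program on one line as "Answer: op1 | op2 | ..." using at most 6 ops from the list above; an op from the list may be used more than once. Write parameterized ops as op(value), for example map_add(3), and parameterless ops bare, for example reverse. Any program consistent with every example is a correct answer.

drop(1) | filter_lt(8) | map_add(-7) | filter_even | unique

Check, running the answer program on each example:
  [42, -25, -37, 35, -25, 24] -> [-25, -37, 35, -25, 24] -> [-25, -37, -25] -> [-32, -44, -32] -> [-32, -44, -32] -> [-32, -44]
  [9, -24, 46, -32, 25, 7, -47] -> [-24, 46, -32, 25, 7, -47] -> [-24, -32, 7, -47] -> [-31, -39, 0, -54] -> [0, -54] -> [0, -54]
  [46, -4, -8, 27, 25, 49, -13, 12, 47] -> [-4, -8, 27, 25, 49, -13, 12, 47] -> [-4, -8, -13] -> [-11, -15, -20] -> [-20] -> [-20]
  [-20, -17, 14, 42, -31, 1, 36, -13] -> [-17, 14, 42, -31, 1, 36, -13] -> [-17, -31, 1, -13] -> [-24, -38, -6, -20] -> [-24, -38, -6, -20] -> [-24, -38, -6, -20]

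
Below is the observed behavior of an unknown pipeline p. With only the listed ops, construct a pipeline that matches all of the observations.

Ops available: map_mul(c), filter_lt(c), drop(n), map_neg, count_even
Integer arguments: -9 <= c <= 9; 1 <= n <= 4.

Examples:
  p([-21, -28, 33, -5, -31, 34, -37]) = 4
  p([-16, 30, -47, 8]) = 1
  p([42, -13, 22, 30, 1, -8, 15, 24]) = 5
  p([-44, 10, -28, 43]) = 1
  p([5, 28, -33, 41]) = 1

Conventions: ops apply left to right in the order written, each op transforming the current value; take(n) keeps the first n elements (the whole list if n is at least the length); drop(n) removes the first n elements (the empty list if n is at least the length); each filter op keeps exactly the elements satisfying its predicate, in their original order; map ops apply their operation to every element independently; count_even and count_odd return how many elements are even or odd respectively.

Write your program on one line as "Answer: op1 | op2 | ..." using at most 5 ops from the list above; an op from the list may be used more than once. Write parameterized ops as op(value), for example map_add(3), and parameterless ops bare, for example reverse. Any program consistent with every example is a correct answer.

drop(2) | map_mul(-8) | map_neg | drop(1) | count_even

Check, running the answer program on each example:
  [-21, -28, 33, -5, -31, 34, -37] -> [33, -5, -31, 34, -37] -> [-264, 40, 248, -272, 296] -> [264, -40, -248, 272, -296] -> [-40, -248, 272, -296] -> 4
  [-16, 30, -47, 8] -> [-47, 8] -> [376, -64] -> [-376, 64] -> [64] -> 1
  [42, -13, 22, 30, 1, -8, 15, 24] -> [22, 30, 1, -8, 15, 24] -> [-176, -240, -8, 64, -120, -192] -> [176, 240, 8, -64, 120, 192] -> [240, 8, -64, 120, 192] -> 5
  [-44, 10, -28, 43] -> [-28, 43] -> [224, -344] -> [-224, 344] -> [344] -> 1
  [5, 28, -33, 41] -> [-33, 41] -> [264, -328] -> [-264, 328] -> [328] -> 1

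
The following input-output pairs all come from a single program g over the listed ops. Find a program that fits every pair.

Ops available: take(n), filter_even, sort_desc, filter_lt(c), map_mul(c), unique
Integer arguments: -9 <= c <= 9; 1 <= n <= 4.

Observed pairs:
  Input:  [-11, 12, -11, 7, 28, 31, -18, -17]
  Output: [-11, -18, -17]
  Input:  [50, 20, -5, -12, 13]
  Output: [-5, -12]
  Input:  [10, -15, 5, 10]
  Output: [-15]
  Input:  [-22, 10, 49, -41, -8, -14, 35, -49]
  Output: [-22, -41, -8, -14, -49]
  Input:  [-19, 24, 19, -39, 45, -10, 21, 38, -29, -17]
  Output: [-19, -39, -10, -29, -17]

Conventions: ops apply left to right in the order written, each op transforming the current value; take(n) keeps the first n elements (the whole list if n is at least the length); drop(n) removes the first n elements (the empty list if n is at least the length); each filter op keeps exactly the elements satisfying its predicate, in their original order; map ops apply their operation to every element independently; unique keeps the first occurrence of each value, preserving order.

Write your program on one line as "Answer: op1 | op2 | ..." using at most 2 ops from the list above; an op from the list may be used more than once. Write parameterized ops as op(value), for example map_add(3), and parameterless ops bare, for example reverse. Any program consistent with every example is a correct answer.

filter_lt(-4) | unique

Check, running the answer program on each example:
  [-11, 12, -11, 7, 28, 31, -18, -17] -> [-11, -11, -18, -17] -> [-11, -18, -17]
  [50, 20, -5, -12, 13] -> [-5, -12] -> [-5, -12]
  [10, -15, 5, 10] -> [-15] -> [-15]
  [-22, 10, 49, -41, -8, -14, 35, -49] -> [-22, -41, -8, -14, -49] -> [-22, -41, -8, -14, -49]
  [-19, 24, 19, -39, 45, -10, 21, 38, -29, -17] -> [-19, -39, -10, -29, -17] -> [-19, -39, -10, -29, -17]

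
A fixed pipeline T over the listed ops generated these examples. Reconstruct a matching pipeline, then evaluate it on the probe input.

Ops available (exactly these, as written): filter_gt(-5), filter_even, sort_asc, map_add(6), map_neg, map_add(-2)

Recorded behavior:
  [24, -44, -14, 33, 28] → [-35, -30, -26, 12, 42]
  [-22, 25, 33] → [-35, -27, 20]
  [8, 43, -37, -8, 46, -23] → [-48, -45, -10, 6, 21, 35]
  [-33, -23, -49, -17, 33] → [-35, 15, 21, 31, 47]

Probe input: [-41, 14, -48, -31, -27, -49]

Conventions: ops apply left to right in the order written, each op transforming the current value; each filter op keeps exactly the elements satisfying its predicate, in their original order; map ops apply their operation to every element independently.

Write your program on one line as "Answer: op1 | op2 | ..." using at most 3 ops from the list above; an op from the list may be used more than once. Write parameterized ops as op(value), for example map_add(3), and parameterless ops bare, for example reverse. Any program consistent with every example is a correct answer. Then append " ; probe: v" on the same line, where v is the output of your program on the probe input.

map_neg | sort_asc | map_add(-2) ; probe: [-16, 25, 29, 39, 46, 47]

Check, running the answer program on each example:
  [24, -44, -14, 33, 28] -> [-24, 44, 14, -33, -28] -> [-33, -28, -24, 14, 44] -> [-35, -30, -26, 12, 42]
  [-22, 25, 33] -> [22, -25, -33] -> [-33, -25, 22] -> [-35, -27, 20]
  [8, 43, -37, -8, 46, -23] -> [-8, -43, 37, 8, -46, 23] -> [-46, -43, -8, 8, 23, 37] -> [-48, -45, -10, 6, 21, 35]
  [-33, -23, -49, -17, 33] -> [33, 23, 49, 17, -33] -> [-33, 17, 23, 33, 49] -> [-35, 15, 21, 31, 47]
  probe: [-41, 14, -48, -31, -27, -49] -> [41, -14, 48, 31, 27, 49] -> [-14, 27, 31, 41, 48, 49] -> [-16, 25, 29, 39, 46, 47]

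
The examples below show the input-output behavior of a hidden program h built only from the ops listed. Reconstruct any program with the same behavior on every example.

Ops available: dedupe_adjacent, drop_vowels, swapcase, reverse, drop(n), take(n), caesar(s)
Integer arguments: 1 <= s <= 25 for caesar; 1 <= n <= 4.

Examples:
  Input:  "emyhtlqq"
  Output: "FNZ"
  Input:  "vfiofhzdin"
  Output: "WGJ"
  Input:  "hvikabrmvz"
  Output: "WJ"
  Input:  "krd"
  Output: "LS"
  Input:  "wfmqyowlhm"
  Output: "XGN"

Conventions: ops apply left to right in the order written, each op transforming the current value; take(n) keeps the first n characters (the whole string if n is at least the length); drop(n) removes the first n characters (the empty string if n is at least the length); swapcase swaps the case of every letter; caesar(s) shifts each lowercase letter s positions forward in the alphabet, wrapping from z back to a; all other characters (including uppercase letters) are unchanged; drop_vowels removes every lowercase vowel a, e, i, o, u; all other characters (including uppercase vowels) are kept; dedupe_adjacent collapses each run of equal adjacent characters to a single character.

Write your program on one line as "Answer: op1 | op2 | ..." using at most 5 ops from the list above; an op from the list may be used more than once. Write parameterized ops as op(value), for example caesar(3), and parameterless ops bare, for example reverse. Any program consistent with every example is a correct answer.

caesar(11) | take(3) | caesar(16) | drop_vowels | swapcase

Check, running the answer program on each example:
  "emyhtlqq" -> "pxjsewbb" -> "pxj" -> "fnz" -> "fnz" -> "FNZ"
  "vfiofhzdin" -> "gqtzqskoty" -> "gqt" -> "wgj" -> "wgj" -> "WGJ"
  "hvikabrmvz" -> "sgtvlmcxgk" -> "sgt" -> "iwj" -> "wj" -> "WJ"
  "krd" -> "vco" -> "vco" -> "lse" -> "ls" -> "LS"
  "wfmqyowlhm" -> "hqxbjzhwsx" -> "hqx" -> "xgn" -> "xgn" -> "XGN"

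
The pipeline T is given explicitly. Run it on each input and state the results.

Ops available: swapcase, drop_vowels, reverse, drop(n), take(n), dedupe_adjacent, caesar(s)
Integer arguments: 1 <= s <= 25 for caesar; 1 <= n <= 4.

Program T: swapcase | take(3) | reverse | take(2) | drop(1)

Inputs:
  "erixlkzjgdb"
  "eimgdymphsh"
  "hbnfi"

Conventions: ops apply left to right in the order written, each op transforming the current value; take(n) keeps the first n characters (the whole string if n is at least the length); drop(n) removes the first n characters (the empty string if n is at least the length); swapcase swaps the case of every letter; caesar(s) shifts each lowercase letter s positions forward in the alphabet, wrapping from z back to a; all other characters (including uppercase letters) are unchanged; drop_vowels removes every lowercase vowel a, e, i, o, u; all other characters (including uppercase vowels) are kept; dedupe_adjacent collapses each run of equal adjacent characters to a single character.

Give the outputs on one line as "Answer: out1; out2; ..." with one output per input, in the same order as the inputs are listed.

"R"; "I"; "B"

Execution, op by op:
  "erixlkzjgdb" -> "ERIXLKZJGDB" -> "ERI" -> "IRE" -> "IR" -> "R"
  "eimgdymphsh" -> "EIMGDYMPHSH" -> "EIM" -> "MIE" -> "MI" -> "I"
  "hbnfi" -> "HBNFI" -> "HBN" -> "NBH" -> "NB" -> "B"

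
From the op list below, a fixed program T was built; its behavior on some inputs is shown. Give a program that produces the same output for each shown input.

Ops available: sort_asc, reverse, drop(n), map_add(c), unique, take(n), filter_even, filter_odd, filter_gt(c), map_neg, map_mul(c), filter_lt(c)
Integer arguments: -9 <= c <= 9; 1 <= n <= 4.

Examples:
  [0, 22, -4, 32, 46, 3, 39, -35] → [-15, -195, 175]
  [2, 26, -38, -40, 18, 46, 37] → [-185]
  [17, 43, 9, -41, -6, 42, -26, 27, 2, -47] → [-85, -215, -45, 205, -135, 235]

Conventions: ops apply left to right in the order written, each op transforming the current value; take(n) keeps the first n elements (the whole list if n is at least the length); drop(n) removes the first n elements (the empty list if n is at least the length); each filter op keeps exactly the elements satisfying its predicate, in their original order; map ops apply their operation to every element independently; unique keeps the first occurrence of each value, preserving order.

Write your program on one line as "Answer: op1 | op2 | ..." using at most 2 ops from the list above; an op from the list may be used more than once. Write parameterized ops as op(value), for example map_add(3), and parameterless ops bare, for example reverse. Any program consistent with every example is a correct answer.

filter_odd | map_mul(-5)

Check, running the answer program on each example:
  [0, 22, -4, 32, 46, 3, 39, -35] -> [3, 39, -35] -> [-15, -195, 175]
  [2, 26, -38, -40, 18, 46, 37] -> [37] -> [-185]
  [17, 43, 9, -41, -6, 42, -26, 27, 2, -47] -> [17, 43, 9, -41, 27, -47] -> [-85, -215, -45, 205, -135, 235]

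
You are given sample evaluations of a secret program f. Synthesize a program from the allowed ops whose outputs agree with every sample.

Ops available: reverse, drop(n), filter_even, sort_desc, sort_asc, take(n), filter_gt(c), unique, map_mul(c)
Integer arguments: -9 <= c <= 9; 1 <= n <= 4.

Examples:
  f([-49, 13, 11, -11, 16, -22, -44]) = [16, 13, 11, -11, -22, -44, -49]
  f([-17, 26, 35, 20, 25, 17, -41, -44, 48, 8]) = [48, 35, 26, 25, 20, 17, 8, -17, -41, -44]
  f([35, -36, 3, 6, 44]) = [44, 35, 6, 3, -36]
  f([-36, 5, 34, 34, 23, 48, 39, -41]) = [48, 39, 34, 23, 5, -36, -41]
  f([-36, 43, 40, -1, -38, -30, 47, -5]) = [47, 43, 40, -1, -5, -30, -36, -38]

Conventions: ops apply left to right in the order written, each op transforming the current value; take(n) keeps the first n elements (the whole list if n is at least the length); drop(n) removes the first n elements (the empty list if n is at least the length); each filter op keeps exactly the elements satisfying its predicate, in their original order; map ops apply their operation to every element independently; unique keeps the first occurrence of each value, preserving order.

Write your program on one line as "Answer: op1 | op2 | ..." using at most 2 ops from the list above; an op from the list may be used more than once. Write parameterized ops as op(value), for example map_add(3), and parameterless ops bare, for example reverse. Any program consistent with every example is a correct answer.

sort_desc | unique

Check, running the answer program on each example:
  [-49, 13, 11, -11, 16, -22, -44] -> [16, 13, 11, -11, -22, -44, -49] -> [16, 13, 11, -11, -22, -44, -49]
  [-17, 26, 35, 20, 25, 17, -41, -44, 48, 8] -> [48, 35, 26, 25, 20, 17, 8, -17, -41, -44] -> [48, 35, 26, 25, 20, 17, 8, -17, -41, -44]
  [35, -36, 3, 6, 44] -> [44, 35, 6, 3, -36] -> [44, 35, 6, 3, -36]
  [-36, 5, 34, 34, 23, 48, 39, -41] -> [48, 39, 34, 34, 23, 5, -36, -41] -> [48, 39, 34, 23, 5, -36, -41]
  [-36, 43, 40, -1, -38, -30, 47, -5] -> [47, 43, 40, -1, -5, -30, -36, -38] -> [47, 43, 40, -1, -5, -30, -36, -38]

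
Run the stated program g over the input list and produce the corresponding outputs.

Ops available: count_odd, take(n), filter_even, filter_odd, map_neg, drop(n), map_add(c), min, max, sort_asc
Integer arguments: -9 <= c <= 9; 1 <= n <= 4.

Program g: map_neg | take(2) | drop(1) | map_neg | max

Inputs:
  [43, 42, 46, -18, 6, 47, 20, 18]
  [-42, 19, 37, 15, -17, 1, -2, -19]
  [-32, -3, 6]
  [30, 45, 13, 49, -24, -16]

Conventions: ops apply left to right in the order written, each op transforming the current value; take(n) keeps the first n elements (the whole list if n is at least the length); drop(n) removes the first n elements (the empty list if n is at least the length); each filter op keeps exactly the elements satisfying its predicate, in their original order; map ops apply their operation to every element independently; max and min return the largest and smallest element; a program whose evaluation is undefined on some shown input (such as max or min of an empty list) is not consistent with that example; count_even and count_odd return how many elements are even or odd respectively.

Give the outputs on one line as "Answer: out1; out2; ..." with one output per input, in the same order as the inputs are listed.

42; 19; -3; 45

Execution, op by op:
  [43, 42, 46, -18, 6, 47, 20, 18] -> [-43, -42, -46, 18, -6, -47, -20, -18] -> [-43, -42] -> [-42] -> [42] -> 42
  [-42, 19, 37, 15, -17, 1, -2, -19] -> [42, -19, -37, -15, 17, -1, 2, 19] -> [42, -19] -> [-19] -> [19] -> 19
  [-32, -3, 6] -> [32, 3, -6] -> [32, 3] -> [3] -> [-3] -> -3
  [30, 45, 13, 49, -24, -16] -> [-30, -45, -13, -49, 24, 16] -> [-30, -45] -> [-45] -> [45] -> 45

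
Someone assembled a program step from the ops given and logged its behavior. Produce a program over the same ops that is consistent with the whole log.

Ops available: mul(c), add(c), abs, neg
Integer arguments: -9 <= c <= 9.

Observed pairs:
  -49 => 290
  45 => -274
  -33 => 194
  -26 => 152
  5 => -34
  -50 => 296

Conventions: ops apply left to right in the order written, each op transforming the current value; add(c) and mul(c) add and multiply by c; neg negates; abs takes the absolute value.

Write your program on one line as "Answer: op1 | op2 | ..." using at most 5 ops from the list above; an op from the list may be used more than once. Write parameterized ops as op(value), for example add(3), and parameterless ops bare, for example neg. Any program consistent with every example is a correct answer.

mul(-6) | add(4) | add(-9) | add(1)

Check, running the answer program on each example:
  -49 -> 294 -> 298 -> 289 -> 290
  45 -> -270 -> -266 -> -275 -> -274
  -33 -> 198 -> 202 -> 193 -> 194
  -26 -> 156 -> 160 -> 151 -> 152
  5 -> -30 -> -26 -> -35 -> -34
  -50 -> 300 -> 304 -> 295 -> 296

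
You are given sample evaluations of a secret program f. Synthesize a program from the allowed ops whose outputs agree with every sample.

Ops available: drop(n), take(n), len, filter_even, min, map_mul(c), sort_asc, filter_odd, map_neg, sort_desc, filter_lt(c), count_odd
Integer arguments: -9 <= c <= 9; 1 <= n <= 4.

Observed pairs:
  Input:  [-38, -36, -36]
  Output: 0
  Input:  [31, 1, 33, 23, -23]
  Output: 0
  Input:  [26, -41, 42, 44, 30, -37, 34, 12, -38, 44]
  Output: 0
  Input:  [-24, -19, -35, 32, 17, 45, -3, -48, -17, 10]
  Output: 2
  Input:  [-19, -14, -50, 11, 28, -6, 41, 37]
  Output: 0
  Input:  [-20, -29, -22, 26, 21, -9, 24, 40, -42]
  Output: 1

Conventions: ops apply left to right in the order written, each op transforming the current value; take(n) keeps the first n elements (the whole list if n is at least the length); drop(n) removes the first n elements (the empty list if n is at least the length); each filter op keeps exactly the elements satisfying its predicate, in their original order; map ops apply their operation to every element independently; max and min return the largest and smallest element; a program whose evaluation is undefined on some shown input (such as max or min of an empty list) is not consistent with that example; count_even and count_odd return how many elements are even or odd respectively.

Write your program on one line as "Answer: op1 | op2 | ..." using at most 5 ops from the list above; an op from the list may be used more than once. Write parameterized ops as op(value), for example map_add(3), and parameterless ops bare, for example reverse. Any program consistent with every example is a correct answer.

filter_lt(-7) | sort_asc | drop(3) | count_odd

Check, running the answer program on each example:
  [-38, -36, -36] -> [-38, -36, -36] -> [-38, -36, -36] -> [] -> 0
  [31, 1, 33, 23, -23] -> [-23] -> [-23] -> [] -> 0
  [26, -41, 42, 44, 30, -37, 34, 12, -38, 44] -> [-41, -37, -38] -> [-41, -38, -37] -> [] -> 0
  [-24, -19, -35, 32, 17, 45, -3, -48, -17, 10] -> [-24, -19, -35, -48, -17] -> [-48, -35, -24, -19, -17] -> [-19, -17] -> 2
  [-19, -14, -50, 11, 28, -6, 41, 37] -> [-19, -14, -50] -> [-50, -19, -14] -> [] -> 0
  [-20, -29, -22, 26, 21, -9, 24, 40, -42] -> [-20, -29, -22, -9, -42] -> [-42, -29, -22, -20, -9] -> [-20, -9] -> 1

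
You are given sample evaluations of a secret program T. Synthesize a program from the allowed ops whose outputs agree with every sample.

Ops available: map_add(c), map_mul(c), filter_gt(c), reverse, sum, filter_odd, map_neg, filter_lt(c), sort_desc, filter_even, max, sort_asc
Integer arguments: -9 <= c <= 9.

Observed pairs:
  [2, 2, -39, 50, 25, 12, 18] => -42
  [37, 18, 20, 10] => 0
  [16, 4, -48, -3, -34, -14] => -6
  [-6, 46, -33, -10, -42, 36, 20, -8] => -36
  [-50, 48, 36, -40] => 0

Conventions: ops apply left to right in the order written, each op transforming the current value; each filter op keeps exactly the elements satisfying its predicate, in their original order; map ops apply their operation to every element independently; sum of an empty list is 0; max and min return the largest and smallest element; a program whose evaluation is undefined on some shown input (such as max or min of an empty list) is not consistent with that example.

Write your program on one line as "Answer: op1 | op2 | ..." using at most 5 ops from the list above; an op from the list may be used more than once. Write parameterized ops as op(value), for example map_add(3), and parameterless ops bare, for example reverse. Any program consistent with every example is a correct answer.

map_add(-3) | sort_desc | filter_even | filter_lt(-4) | sum

Check, running the answer program on each example:
  [2, 2, -39, 50, 25, 12, 18] -> [-1, -1, -42, 47, 22, 9, 15] -> [47, 22, 15, 9, -1, -1, -42] -> [22, -42] -> [-42] -> -42
  [37, 18, 20, 10] -> [34, 15, 17, 7] -> [34, 17, 15, 7] -> [34] -> [] -> 0
  [16, 4, -48, -3, -34, -14] -> [13, 1, -51, -6, -37, -17] -> [13, 1, -6, -17, -37, -51] -> [-6] -> [-6] -> -6
  [-6, 46, -33, -10, -42, 36, 20, -8] -> [-9, 43, -36, -13, -45, 33, 17, -11] -> [43, 33, 17, -9, -11, -13, -36, -45] -> [-36] -> [-36] -> -36
  [-50, 48, 36, -40] -> [-53, 45, 33, -43] -> [45, 33, -43, -53] -> [] -> [] -> 0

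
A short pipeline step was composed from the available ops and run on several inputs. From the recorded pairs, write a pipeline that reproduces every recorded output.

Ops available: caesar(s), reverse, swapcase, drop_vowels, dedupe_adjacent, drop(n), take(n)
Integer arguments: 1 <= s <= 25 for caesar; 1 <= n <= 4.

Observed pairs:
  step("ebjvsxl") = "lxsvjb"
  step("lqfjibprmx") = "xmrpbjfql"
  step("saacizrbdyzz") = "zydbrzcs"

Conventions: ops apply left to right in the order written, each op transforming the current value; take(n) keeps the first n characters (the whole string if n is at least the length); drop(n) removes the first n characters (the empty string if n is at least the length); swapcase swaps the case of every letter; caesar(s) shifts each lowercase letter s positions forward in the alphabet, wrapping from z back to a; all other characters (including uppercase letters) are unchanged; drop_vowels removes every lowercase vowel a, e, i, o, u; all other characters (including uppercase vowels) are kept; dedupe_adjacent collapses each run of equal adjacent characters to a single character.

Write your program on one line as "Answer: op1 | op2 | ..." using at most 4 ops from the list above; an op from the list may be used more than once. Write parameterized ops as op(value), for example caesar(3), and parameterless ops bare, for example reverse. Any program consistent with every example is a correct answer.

reverse | dedupe_adjacent | drop_vowels

Check, running the answer program on each example:
  "ebjvsxl" -> "lxsvjbe" -> "lxsvjbe" -> "lxsvjb"
  "lqfjibprmx" -> "xmrpbijfql" -> "xmrpbijfql" -> "xmrpbjfql"
  "saacizrbdyzz" -> "zzydbrzicaas" -> "zydbrzicas" -> "zydbrzcs"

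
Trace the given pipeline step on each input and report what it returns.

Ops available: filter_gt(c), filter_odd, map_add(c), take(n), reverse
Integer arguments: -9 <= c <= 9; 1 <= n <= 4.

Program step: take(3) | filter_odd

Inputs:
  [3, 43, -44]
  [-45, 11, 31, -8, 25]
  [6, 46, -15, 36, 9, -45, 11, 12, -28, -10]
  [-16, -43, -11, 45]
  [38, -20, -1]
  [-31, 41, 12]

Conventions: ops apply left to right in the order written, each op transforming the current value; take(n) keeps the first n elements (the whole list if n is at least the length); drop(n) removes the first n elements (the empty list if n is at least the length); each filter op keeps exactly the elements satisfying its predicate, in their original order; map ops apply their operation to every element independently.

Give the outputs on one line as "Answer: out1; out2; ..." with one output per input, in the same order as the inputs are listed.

[3, 43]; [-45, 11, 31]; [-15]; [-43, -11]; [-1]; [-31, 41]

Execution, op by op:
  [3, 43, -44] -> [3, 43, -44] -> [3, 43]
  [-45, 11, 31, -8, 25] -> [-45, 11, 31] -> [-45, 11, 31]
  [6, 46, -15, 36, 9, -45, 11, 12, -28, -10] -> [6, 46, -15] -> [-15]
  [-16, -43, -11, 45] -> [-16, -43, -11] -> [-43, -11]
  [38, -20, -1] -> [38, -20, -1] -> [-1]
  [-31, 41, 12] -> [-31, 41, 12] -> [-31, 41]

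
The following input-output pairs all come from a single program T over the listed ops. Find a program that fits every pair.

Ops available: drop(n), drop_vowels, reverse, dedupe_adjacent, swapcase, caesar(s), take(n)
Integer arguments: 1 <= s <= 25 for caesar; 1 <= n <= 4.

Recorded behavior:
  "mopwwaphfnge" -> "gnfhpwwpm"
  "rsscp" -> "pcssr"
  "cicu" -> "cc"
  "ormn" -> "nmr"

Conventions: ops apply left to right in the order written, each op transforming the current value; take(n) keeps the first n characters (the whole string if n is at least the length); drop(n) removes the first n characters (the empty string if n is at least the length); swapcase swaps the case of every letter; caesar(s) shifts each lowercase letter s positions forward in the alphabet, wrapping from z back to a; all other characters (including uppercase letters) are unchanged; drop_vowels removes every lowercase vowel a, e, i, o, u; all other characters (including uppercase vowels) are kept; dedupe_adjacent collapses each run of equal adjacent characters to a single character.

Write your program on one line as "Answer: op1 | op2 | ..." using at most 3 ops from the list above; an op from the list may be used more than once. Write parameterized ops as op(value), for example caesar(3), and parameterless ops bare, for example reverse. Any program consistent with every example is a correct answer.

reverse | drop_vowels

Check, running the answer program on each example:
  "mopwwaphfnge" -> "egnfhpawwpom" -> "gnfhpwwpm"
  "rsscp" -> "pcssr" -> "pcssr"
  "cicu" -> "ucic" -> "cc"
  "ormn" -> "nmro" -> "nmr"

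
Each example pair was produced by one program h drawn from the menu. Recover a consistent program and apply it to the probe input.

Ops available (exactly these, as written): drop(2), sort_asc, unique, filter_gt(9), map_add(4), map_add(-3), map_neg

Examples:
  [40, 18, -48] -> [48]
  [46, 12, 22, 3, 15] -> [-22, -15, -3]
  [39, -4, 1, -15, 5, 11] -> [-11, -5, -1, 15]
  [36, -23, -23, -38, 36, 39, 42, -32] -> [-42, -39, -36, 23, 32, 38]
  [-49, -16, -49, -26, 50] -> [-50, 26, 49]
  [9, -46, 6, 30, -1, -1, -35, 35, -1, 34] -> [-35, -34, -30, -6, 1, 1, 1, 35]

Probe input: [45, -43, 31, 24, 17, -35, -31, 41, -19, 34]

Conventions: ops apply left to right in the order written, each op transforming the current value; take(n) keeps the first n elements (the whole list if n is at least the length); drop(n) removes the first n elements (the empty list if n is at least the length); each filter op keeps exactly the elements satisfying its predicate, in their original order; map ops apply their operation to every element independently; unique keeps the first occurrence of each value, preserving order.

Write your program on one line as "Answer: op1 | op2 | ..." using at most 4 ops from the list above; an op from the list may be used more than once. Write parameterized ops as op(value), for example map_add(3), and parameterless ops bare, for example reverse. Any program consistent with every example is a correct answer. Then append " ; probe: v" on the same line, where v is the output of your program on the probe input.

drop(2) | map_neg | sort_asc ; probe: [-41, -34, -31, -24, -17, 19, 31, 35]

Check, running the answer program on each example:
  [40, 18, -48] -> [-48] -> [48] -> [48]
  [46, 12, 22, 3, 15] -> [22, 3, 15] -> [-22, -3, -15] -> [-22, -15, -3]
  [39, -4, 1, -15, 5, 11] -> [1, -15, 5, 11] -> [-1, 15, -5, -11] -> [-11, -5, -1, 15]
  [36, -23, -23, -38, 36, 39, 42, -32] -> [-23, -38, 36, 39, 42, -32] -> [23, 38, -36, -39, -42, 32] -> [-42, -39, -36, 23, 32, 38]
  [-49, -16, -49, -26, 50] -> [-49, -26, 50] -> [49, 26, -50] -> [-50, 26, 49]
  [9, -46, 6, 30, -1, -1, -35, 35, -1, 34] -> [6, 30, -1, -1, -35, 35, -1, 34] -> [-6, -30, 1, 1, 35, -35, 1, -34] -> [-35, -34, -30, -6, 1, 1, 1, 35]
  probe: [45, -43, 31, 24, 17, -35, -31, 41, -19, 34] -> [31, 24, 17, -35, -31, 41, -19, 34] -> [-31, -24, -17, 35, 31, -41, 19, -34] -> [-41, -34, -31, -24, -17, 19, 31, 35]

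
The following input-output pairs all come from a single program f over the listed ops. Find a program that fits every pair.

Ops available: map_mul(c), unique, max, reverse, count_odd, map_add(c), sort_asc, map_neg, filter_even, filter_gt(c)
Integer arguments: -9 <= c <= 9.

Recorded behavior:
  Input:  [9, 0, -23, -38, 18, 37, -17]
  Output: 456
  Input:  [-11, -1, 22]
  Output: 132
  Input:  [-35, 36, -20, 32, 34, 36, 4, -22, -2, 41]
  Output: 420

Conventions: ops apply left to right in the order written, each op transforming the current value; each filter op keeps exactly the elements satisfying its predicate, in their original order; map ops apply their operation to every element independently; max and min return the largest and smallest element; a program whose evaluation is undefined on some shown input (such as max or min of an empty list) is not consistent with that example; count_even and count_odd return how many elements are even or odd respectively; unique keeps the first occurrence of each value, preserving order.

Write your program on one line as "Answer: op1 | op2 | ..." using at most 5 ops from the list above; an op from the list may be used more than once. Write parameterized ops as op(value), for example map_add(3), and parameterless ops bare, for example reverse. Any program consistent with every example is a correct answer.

map_mul(-2) | reverse | map_mul(6) | reverse | max

Check, running the answer program on each example:
  [9, 0, -23, -38, 18, 37, -17] -> [-18, 0, 46, 76, -36, -74, 34] -> [34, -74, -36, 76, 46, 0, -18] -> [204, -444, -216, 456, 276, 0, -108] -> [-108, 0, 276, 456, -216, -444, 204] -> 456
  [-11, -1, 22] -> [22, 2, -44] -> [-44, 2, 22] -> [-264, 12, 132] -> [132, 12, -264] -> 132
  [-35, 36, -20, 32, 34, 36, 4, -22, -2, 41] -> [70, -72, 40, -64, -68, -72, -8, 44, 4, -82] -> [-82, 4, 44, -8, -72, -68, -64, 40, -72, 70] -> [-492, 24, 264, -48, -432, -408, -384, 240, -432, 420] -> [420, -432, 240, -384, -408, -432, -48, 264, 24, -492] -> 420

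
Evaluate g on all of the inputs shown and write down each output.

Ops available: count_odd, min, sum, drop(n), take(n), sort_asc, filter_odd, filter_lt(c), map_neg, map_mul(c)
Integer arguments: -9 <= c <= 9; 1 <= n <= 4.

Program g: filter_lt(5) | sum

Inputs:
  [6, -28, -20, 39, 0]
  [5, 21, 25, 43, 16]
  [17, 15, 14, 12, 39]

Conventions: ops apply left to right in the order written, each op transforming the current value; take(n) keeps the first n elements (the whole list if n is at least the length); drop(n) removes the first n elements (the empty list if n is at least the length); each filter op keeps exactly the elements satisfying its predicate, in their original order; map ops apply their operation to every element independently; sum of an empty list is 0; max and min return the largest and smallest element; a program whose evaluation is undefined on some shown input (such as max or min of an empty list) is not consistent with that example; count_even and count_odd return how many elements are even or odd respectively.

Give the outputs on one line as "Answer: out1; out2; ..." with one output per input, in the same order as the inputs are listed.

Execution, op by op:
  [6, -28, -20, 39, 0] -> [-28, -20, 0] -> -48
  [5, 21, 25, 43, 16] -> [] -> 0
  [17, 15, 14, 12, 39] -> [] -> 0

-48; 0; 0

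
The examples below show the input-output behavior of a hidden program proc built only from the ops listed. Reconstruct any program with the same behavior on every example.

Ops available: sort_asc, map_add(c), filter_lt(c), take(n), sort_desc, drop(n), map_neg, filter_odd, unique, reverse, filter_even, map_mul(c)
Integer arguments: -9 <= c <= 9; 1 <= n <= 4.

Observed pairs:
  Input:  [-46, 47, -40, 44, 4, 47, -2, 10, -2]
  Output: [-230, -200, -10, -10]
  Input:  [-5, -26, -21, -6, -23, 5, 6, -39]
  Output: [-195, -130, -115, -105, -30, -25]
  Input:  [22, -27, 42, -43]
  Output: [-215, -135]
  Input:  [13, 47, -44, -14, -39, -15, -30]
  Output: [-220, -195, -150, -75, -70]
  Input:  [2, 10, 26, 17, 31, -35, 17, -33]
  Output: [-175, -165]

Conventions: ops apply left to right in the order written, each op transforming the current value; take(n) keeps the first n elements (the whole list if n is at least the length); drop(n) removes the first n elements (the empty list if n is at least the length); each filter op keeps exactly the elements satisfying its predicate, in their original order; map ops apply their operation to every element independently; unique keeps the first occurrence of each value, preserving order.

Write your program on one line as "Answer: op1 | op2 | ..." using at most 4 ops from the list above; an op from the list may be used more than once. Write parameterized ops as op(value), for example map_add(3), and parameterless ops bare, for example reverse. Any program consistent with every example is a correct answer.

reverse | map_mul(5) | sort_asc | filter_lt(1)

Check, running the answer program on each example:
  [-46, 47, -40, 44, 4, 47, -2, 10, -2] -> [-2, 10, -2, 47, 4, 44, -40, 47, -46] -> [-10, 50, -10, 235, 20, 220, -200, 235, -230] -> [-230, -200, -10, -10, 20, 50, 220, 235, 235] -> [-230, -200, -10, -10]
  [-5, -26, -21, -6, -23, 5, 6, -39] -> [-39, 6, 5, -23, -6, -21, -26, -5] -> [-195, 30, 25, -115, -30, -105, -130, -25] -> [-195, -130, -115, -105, -30, -25, 25, 30] -> [-195, -130, -115, -105, -30, -25]
  [22, -27, 42, -43] -> [-43, 42, -27, 22] -> [-215, 210, -135, 110] -> [-215, -135, 110, 210] -> [-215, -135]
  [13, 47, -44, -14, -39, -15, -30] -> [-30, -15, -39, -14, -44, 47, 13] -> [-150, -75, -195, -70, -220, 235, 65] -> [-220, -195, -150, -75, -70, 65, 235] -> [-220, -195, -150, -75, -70]
  [2, 10, 26, 17, 31, -35, 17, -33] -> [-33, 17, -35, 31, 17, 26, 10, 2] -> [-165, 85, -175, 155, 85, 130, 50, 10] -> [-175, -165, 10, 50, 85, 85, 130, 155] -> [-175, -165]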